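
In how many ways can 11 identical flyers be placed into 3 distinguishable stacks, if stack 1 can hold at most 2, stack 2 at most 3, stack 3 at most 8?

By stars and bars, unrestricted non-negative solutions to x_1+…+x_3 = 11 number C(11+2,2) = 78.
Subtract solutions that violate a single cap (substitute x_i' = x_i − (cap_i+1)): x_1 ≥ 3 gives C(10,2) = 45; x_2 ≥ 4 gives C(9,2) = 36; x_3 ≥ 9 gives C(4,2) = 6. Together 87.
Add back pairs where two caps are both exceeded: 15 + 0 + 0 = 15.
By inclusion–exclusion the count is 78 − 87 + 15 = 6.

6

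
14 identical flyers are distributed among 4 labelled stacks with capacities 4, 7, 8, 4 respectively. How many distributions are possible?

Ignoring the caps, the number of non-negative solutions to x_1+…+x_4 = 14 is C(17,3) = 680.
Subtract solutions that violate a single cap (substitute x_i' = x_i − (cap_i+1)): x_1 ≥ 5 gives C(12,3) = 220; x_2 ≥ 8 gives C(9,3) = 84; x_3 ≥ 9 gives C(8,3) = 56; x_4 ≥ 5 gives C(12,3) = 220. Together 580.
Add back pairs where two caps are both exceeded: 4 + 1 + 35 + 0 + 4 + 1 = 45.
By inclusion–exclusion the count is 680 − 580 + 45 = 145.

145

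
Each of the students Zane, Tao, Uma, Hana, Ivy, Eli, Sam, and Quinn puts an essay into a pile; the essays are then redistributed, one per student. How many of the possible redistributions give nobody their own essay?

Let Aᵢ be the assignments in which student i gets their own essay. We want the size of the complement of A₁∪…∪A_8.
By inclusion–exclusion this is Σ_{j=0}^{8} (−1)^j C(8,j)·(8−j)!.
Computing: 40320 − 40320 + 20160 − 6720 + 1680 − 336 + 56 − 8 + 1 = 14833.

14833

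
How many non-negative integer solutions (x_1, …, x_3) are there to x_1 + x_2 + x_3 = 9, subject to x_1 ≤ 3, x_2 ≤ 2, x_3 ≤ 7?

By stars and bars, unrestricted non-negative solutions to x_1+…+x_3 = 9 number C(9+2,2) = 55.
Subtract solutions that violate a single cap (substitute x_i' = x_i − (cap_i+1)): x_1 ≥ 4 gives C(7,2) = 21; x_2 ≥ 3 gives C(8,2) = 28; x_3 ≥ 8 gives C(3,2) = 3. Together 52.
Add back pairs where two caps are both exceeded: 6 + 0 + 0 = 6.
By inclusion–exclusion the count is 55 − 52 + 6 = 9.

9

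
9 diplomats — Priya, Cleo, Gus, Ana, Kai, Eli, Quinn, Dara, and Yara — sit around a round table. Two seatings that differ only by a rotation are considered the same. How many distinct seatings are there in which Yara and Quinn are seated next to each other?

Treat {Yara, Quinn} as one unit (2 internal orders) and seat the resulting 8 units around the table: (7)! circular arrangements.
So 2 × (7)! = 2 × 5040 = 10080.

10080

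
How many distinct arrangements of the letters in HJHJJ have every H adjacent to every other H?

Treat the 2 copies of H as a single block. The multiset to arrange is then {HH, J, J, J}, 4 items in all.
That gives (4)!/(3!) = 4 arrangements.

4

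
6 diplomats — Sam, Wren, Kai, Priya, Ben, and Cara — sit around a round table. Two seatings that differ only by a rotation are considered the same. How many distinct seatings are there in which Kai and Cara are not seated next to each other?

Without the restriction there are (5)! = 120 seatings.
Those with Kai next to Cara: fuse the pair into one unit and seat 5 units around a circle — 2·(4)! = 48.
Subtracting, 120 − 48 = 72.

72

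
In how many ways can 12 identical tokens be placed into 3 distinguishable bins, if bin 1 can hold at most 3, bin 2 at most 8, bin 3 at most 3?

Ignoring the caps, the number of non-negative solutions to x_1+…+x_3 = 12 is C(14,2) = 91.
Subtract solutions that violate a single cap (substitute x_i' = x_i − (cap_i+1)): x_1 ≥ 4 gives C(10,2) = 45; x_2 ≥ 9 gives C(5,2) = 10; x_3 ≥ 4 gives C(10,2) = 45. Together 100.
Add back pairs where two caps are both exceeded: 0 + 15 + 0 = 15.
By inclusion–exclusion the count is 91 − 100 + 15 = 6.

6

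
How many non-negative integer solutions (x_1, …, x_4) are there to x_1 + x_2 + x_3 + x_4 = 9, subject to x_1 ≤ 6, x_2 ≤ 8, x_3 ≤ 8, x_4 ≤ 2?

Without the upper bounds there are C(12,3) = 220 ways to split 9 among 4 variables.
Subtract solutions that violate a single cap (substitute x_i' = x_i − (cap_i+1)): x_1 ≥ 7 gives C(5,3) = 10; x_2 ≥ 9 gives C(3,3) = 1; x_3 ≥ 9 gives C(3,3) = 1; x_4 ≥ 3 gives C(9,3) = 84. Together 96.
No two caps can be exceeded simultaneously, so the pair terms are all 0.
By inclusion–exclusion the count is 220 − 96 + 0 = 124.

124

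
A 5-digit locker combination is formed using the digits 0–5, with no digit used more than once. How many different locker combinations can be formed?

720

With no repetition, fill the 5 digits in order: 6 choices, then 5, down to 2.
That product is 6 × 5 × 4 × 3 × 2 = 720.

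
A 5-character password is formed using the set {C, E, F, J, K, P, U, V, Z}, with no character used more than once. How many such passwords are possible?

This is a permutation of 5 out of 9: P(9,5) = 9!/4!.
That product is 9 × 8 × 7 × 6 × 5 = 15120.

15120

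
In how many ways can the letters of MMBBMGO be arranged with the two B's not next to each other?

300

There are 7!/(3!·2!) = 420 arrangements of MMBBMGO in total.
Arrangements with the B's together: treat BB as one letter, giving (6)!/(3!) = 120.
Hence 420 − 120 = 300.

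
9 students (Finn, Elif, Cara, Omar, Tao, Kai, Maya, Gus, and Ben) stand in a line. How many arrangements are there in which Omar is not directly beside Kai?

282240

Of the 9! = 362880 arrangements, those with Omar and Kai adjacent number 2 × 8! = 80640 (treat the pair as a block with 2 internal orders).
Complementary counting: 362880 − 80640 = 282240.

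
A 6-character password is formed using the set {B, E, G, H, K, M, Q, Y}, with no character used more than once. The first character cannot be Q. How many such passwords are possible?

The first character has 8−1 = 7 choices (anything except Q).
The remaining 5 characters are filled from the other 7 symbols without repetition: 7 × 6 × 5 × 4 × 3 = 2520.
Total: 7 × 2520 = 17640.

17640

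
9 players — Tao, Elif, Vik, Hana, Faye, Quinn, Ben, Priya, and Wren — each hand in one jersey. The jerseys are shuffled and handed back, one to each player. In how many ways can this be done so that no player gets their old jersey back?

Let Aᵢ be the assignments in which player i gets their old jersey. We want the size of the complement of A₁∪…∪A_9.
By inclusion–exclusion this is Σ_{j=0}^{9} (−1)^j C(9,j)·(9−j)!.
Computing: 362880 − 362880 + 181440 − 60480 + 15120 − 3024 + 504 − 72 + 9 − 1 = 133496.

133496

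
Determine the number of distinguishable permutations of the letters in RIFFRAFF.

RIFFRAFF has 8 letters with F appearing 4 times and R appearing twice.
So there are 8! / (4!·2!) = 840 distinguishable arrangements.

840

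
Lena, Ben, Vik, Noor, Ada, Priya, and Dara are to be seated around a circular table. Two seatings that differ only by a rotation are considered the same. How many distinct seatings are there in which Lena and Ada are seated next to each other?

Treat {Lena, Ada} as one unit (2 internal orders) and seat the resulting 6 units around the table: (5)! circular arrangements.
So 2 × (5)! = 2 × 120 = 240.

240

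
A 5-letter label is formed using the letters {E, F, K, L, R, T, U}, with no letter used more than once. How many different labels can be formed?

2520

This is a permutation of 5 out of 7: P(7,5) = 7!/2!.
7 × 6 × 5 × 4 × 3 = 2520.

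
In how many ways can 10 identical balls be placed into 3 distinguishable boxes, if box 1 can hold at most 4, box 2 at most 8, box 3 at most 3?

By stars and bars, unrestricted non-negative solutions to x_1+…+x_3 = 10 number C(10+2,2) = 66.
Subtract solutions that violate a single cap (substitute x_i' = x_i − (cap_i+1)): x_1 ≥ 5 gives C(7,2) = 21; x_2 ≥ 9 gives C(3,2) = 3; x_3 ≥ 4 gives C(8,2) = 28. Together 52.
Add back pairs where two caps are both exceeded: 0 + 3 + 0 = 3.
By inclusion–exclusion the count is 66 − 52 + 3 = 17.

17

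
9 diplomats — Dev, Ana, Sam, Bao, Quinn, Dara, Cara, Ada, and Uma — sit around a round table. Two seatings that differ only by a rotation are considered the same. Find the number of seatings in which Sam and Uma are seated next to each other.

10080

Treat {Sam, Uma} as one unit (2 internal orders) and seat the resulting 8 units around the table: (7)! circular arrangements.
So 2 × (7)! = 2 × 5040 = 10080.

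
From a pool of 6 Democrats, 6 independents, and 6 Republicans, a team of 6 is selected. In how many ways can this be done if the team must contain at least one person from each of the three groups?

With no constraint there are C(18,6) = 18564 possible selections.
Selections missing a whole group: no Democrats → C(12,6) = 924; no independents → C(12,6) = 924; no Republicans → C(12,6) = 924.
Add back selections omitting two groups (i.e. drawn from a single group): C(6,6) + C(6,6) + C(6,6) = 3.
By inclusion–exclusion: 18564 − 2772 + 3 = 15795.

15795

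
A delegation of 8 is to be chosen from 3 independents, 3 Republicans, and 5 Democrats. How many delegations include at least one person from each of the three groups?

163

Unrestricted: C(11,8) = 165 ways to pick any 8 of the 11.
Selections missing a whole group: no independents → C(8,8) = 1; no Republicans → C(8,8) = 1; no Democrats → C(6,8) = 0.
Add back selections omitting two groups (i.e. drawn from a single group): C(3,8) + C(3,8) + C(5,8) = 0.
By inclusion–exclusion: 165 − 2 + 0 = 163.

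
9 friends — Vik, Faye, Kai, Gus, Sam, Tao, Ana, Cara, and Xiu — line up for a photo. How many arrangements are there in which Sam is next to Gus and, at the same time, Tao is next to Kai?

20160

Treat {Sam,Gus} as one block (2 orders) and {Tao,Kai} as another (2 orders).
That leaves 7 units to arrange: 2 × 2 × 7! = 4 × 5040 = 20160.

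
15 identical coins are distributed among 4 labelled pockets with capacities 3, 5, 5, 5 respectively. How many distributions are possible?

20

Without the upper bounds there are C(18,3) = 816 ways to split 15 among 4 pockets.
Subtract solutions that violate a single cap (substitute x_i' = x_i − (cap_i+1)): x_1 ≥ 4 gives C(14,3) = 364; x_2 ≥ 6 gives C(12,3) = 220; x_3 ≥ 6 gives C(12,3) = 220; x_4 ≥ 6 gives C(12,3) = 220. Together 1024.
Add back pairs where two caps are both exceeded: 56 + 56 + 56 + 20 + 20 + 20 = 228.
By inclusion–exclusion the count is 816 − 1024 + 228 = 20.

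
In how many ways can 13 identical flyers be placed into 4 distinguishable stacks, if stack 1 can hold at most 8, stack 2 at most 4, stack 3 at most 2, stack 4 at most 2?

18

Ignoring the caps, the number of non-negative solutions to x_1+…+x_4 = 13 is C(16,3) = 560.
Subtract solutions that violate a single cap (substitute x_i' = x_i − (cap_i+1)): x_1 ≥ 9 gives C(7,3) = 35; x_2 ≥ 5 gives C(11,3) = 165; x_3 ≥ 3 gives C(13,3) = 286; x_4 ≥ 3 gives C(13,3) = 286. Together 772.
Add back pairs where two caps are both exceeded: 0 + 4 + 4 + 56 + 56 + 120 = 240.
Subtract triples: 0 + 0 + 0 + 10 = 10.
By inclusion–exclusion the count is 560 − 772 + 240 − 10 = 18.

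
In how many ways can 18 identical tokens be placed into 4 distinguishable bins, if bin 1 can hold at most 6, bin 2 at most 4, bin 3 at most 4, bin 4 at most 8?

35

Ignoring the caps, the number of non-negative solutions to x_1+…+x_4 = 18 is C(21,3) = 1330.
Subtract solutions that violate a single cap (substitute x_i' = x_i − (cap_i+1)): x_1 ≥ 7 gives C(14,3) = 364; x_2 ≥ 5 gives C(16,3) = 560; x_3 ≥ 5 gives C(16,3) = 560; x_4 ≥ 9 gives C(12,3) = 220. Together 1704.
Add back pairs where two caps are both exceeded: 84 + 84 + 10 + 165 + 35 + 35 = 413.
Subtract triples: 4 + 0 + 0 + 0 = 4.
By inclusion–exclusion the count is 1330 − 1704 + 413 − 4 = 35.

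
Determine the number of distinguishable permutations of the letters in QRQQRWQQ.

QRQQRWQQ has 8 letters with Q appearing 5 times and R appearing twice.
Dividing 8! = 40320 by 5!·2! = 240 for the repeated letters gives 168.

168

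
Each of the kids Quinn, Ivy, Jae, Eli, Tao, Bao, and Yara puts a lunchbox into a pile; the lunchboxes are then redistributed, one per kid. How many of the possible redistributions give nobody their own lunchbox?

Let Aᵢ be the assignments in which kid i gets their own lunchbox. We want the size of the complement of A₁∪…∪A_7.
By inclusion–exclusion this is Σ_{j=0}^{7} (−1)^j C(7,j)·(7−j)!.
Computing: 5040 − 5040 + 2520 − 840 + 210 − 42 + 7 − 1 = 1854.

1854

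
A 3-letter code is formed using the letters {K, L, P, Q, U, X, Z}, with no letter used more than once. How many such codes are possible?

With no repetition, fill the 3 letters in order: 7 choices, then 6, down to 5.
7 × 6 × 5 = 210.

210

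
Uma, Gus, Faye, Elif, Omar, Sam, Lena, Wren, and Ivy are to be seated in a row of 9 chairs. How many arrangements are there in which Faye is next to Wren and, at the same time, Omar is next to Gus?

20160

Treat {Faye,Wren} as one block (2 orders) and {Omar,Gus} as another (2 orders).
That leaves 7 units to arrange: 2 × 2 × 7! = 4 × 5040 = 20160.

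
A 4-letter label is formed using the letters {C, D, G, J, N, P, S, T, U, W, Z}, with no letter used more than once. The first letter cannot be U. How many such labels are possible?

The first letter has 11−1 = 10 choices (anything except U).
The remaining 3 letters are filled from the other 10 symbols without repetition: 10 × 9 × 8 = 720.
Total: 10 × 720 = 7200.

7200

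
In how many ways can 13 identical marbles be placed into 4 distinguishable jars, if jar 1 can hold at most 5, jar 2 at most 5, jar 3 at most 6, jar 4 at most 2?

By stars and bars, unrestricted non-negative solutions to x_1+…+x_4 = 13 number C(13+3,3) = 560.
Subtract solutions that violate a single cap (substitute x_i' = x_i − (cap_i+1)): x_1 ≥ 6 gives C(10,3) = 120; x_2 ≥ 6 gives C(10,3) = 120; x_3 ≥ 7 gives C(9,3) = 84; x_4 ≥ 3 gives C(13,3) = 286. Together 610.
Add back pairs where two caps are both exceeded: 4 + 1 + 35 + 1 + 35 + 20 = 96.
By inclusion–exclusion the count is 560 − 610 + 96 = 46.

46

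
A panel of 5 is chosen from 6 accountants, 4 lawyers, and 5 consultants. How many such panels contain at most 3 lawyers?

Split by how many lawyers are chosen (0 through 3).
Sum: C(4,0)·C(11,5) + C(4,1)·C(11,4) + C(4,2)·C(11,3) + C(4,3)·C(11,2) = 462 + 1320 + 990 + 220 = 2992.

2992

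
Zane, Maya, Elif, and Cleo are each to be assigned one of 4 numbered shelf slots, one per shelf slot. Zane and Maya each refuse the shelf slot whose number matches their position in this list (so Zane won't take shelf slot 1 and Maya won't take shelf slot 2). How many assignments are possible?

Let Aᵢ (for i ∈ {1, 2}) be the placements that put person i in their forbidden shelf slot. Any j of these fix j positions, leaving (4−j)! ways to fill the rest, and there are C(2,j) ways to pick which j.
By inclusion–exclusion, the number of valid placements is Σ_{j=0}^{2} (−1)^j C(2,j)·(4−j)!.
Computing: 24 − 12 + 2 = 14.

14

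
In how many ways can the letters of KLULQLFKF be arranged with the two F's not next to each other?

11760

There are 9!/(3!·2!·2!) = 15120 arrangements of KLULQLFKF in total.
Arrangements with the F's together: treat FF as one letter, giving (8)!/(3!·2!) = 3360.
Hence 15120 − 3360 = 11760.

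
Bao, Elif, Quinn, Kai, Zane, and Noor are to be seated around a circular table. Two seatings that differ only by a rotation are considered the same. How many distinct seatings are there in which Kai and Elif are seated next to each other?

Treat {Kai, Elif} as one unit (2 internal orders) and seat the resulting 5 units around the table: (4)! circular arrangements.
So 2 × (4)! = 2 × 24 = 48.

48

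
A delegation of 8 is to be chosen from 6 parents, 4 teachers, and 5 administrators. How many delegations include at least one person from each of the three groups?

Total 8-person selections from all 15: C(15,8) = 6435.
Selections missing a whole group: no parents → C(9,8) = 9; no teachers → C(11,8) = 165; no administrators → C(10,8) = 45.
Add back selections omitting two groups (i.e. drawn from a single group): C(6,8) + C(4,8) + C(5,8) = 0.
By inclusion–exclusion: 6435 − 219 + 0 = 6216.

6216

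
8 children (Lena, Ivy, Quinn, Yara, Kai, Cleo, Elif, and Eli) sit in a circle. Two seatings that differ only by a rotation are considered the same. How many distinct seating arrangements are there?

Around a circle, 8 distinct people have 8!/8 = (7)! = 5040 rotationally distinct seatings.

5040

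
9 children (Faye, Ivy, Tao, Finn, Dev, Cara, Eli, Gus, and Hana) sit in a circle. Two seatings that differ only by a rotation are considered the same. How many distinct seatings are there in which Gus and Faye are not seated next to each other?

30240

Without the restriction there are (8)! = 40320 seatings.
Those with Gus next to Faye: fuse the pair into one unit and seat 8 units around a circle — 2·(7)! = 10080.
Subtracting, 40320 − 10080 = 30240.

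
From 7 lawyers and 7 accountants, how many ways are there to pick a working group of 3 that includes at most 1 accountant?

Split by how many accountants are chosen (0 through 1).
Sum: C(7,0)·C(7,3) + C(7,1)·C(7,2) = 35 + 147 = 182.

182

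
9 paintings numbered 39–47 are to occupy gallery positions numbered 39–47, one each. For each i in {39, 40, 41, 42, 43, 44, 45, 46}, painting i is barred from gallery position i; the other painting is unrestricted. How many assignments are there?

148329

Let Aᵢ (for 39 ≤ i ≤ 46) be the placements that put painting i in its forbidden gallery position. Any j of these fix j positions, leaving (9−j)! ways to fill the rest, and there are C(8,j) ways to pick which j.
By inclusion–exclusion, the number of valid placements is Σ_{j=0}^{8} (−1)^j C(8,j)·(9−j)!.
Computing: 362880 − 322560 + 141120 − 40320 + 8400 − 1344 + 168 − 16 + 1 = 148329.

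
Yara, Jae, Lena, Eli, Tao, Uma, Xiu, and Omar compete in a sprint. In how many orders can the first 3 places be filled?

This is an ordered selection of 3 from 8: P(8,3).
That gives 8 × 7 × 6 = 336.

336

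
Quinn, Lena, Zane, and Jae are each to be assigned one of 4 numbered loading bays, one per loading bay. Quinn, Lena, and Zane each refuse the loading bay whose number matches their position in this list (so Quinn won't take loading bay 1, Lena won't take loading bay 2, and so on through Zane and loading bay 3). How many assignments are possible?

Let Aᵢ (for i ∈ {1, 2, 3}) be the placements that put person i in their forbidden loading bay. Any j of these fix j positions, leaving (4−j)! ways to fill the rest, and there are C(3,j) ways to pick which j.
By inclusion–exclusion, the number of valid placements is Σ_{j=0}^{3} (−1)^j C(3,j)·(4−j)!.
Computing: 24 − 18 + 6 − 1 = 11.

11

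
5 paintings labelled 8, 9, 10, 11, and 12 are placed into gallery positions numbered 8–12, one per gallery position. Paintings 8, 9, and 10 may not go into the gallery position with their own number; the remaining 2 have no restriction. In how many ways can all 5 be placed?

64

Let Aᵢ (for i ∈ {8, 9, 10}) be the placements that put painting i in its forbidden gallery position. Any j of these fix j positions, leaving (5−j)! ways to fill the rest, and there are C(3,j) ways to pick which j.
By inclusion–exclusion, the number of valid placements is Σ_{j=0}^{3} (−1)^j C(3,j)·(5−j)!.
Computing: 120 − 72 + 18 − 2 = 64.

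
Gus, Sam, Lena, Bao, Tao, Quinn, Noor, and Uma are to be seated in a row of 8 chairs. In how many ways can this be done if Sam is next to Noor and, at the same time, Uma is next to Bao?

Treat {Sam,Noor} as one block (2 orders) and {Uma,Bao} as another (2 orders).
That leaves 6 units to arrange: 2 × 2 × 6! = 4 × 720 = 2880.

2880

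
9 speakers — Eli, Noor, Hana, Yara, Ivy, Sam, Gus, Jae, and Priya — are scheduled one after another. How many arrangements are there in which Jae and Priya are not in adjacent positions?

There are 9! = 362880 arrangements in all. If Jae and Priya are adjacent, merging them into one block gives 2·(8)! = 80640 arrangements.
So 362880 − 80640 = 282240 arrangements keep them apart.

282240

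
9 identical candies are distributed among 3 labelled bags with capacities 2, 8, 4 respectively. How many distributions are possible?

14

Without the upper bounds there are C(11,2) = 55 ways to split 9 among 3 bags.
Subtract solutions that violate a single cap (substitute x_i' = x_i − (cap_i+1)): x_1 ≥ 3 gives C(8,2) = 28; x_2 ≥ 9 gives C(2,2) = 1; x_3 ≥ 5 gives C(6,2) = 15. Together 44.
Add back pairs where two caps are both exceeded: 0 + 3 + 0 = 3.
By inclusion–exclusion the count is 55 − 44 + 3 = 14.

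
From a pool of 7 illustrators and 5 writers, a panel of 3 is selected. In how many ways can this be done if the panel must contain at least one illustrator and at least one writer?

Unrestricted: C(12,3) = 220 ways to pick any 3 of the 12.
Selections missing a whole group: no illustrators → C(5,3) = 10; no writers → C(7,3) = 35.
Both groups omitted at once is impossible, so 220 − 45 = 175.

175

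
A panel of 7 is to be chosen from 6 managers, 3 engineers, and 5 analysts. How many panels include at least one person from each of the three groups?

3058

Unrestricted: C(14,7) = 3432 ways to pick any 7 of the 14.
Subtract selections that omit an entire group: no managers → C(8,7) = 8; no engineers → C(11,7) = 330; no analysts → C(9,7) = 36.
Add back selections omitting two groups (i.e. drawn from a single group): C(6,7) + C(3,7) + C(5,7) = 0.
By inclusion–exclusion: 3432 − 374 + 0 = 3058.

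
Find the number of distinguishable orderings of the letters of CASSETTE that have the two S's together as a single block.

Treat the 2 copies of S as a single block. The multiset to arrange is then {SS, A, C, E, E, T, T}, 7 items in all.
That gives (7)!/(2!·2!) = 1260 arrangements.

1260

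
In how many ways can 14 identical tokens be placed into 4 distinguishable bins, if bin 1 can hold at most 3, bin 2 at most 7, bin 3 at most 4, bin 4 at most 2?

10

Without the upper bounds there are C(17,3) = 680 ways to split 14 among 4 bins.
Subtract solutions that violate a single cap (substitute x_i' = x_i − (cap_i+1)): x_1 ≥ 4 gives C(13,3) = 286; x_2 ≥ 8 gives C(9,3) = 84; x_3 ≥ 5 gives C(12,3) = 220; x_4 ≥ 3 gives C(14,3) = 364. Together 954.
Add back pairs where two caps are both exceeded: 10 + 56 + 120 + 4 + 20 + 84 = 294.
Subtract triples: 0 + 0 + 10 + 0 = 10.
By inclusion–exclusion the count is 680 − 954 + 294 − 10 = 10.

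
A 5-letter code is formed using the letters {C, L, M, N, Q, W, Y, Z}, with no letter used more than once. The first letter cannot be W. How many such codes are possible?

5880

The first letter has 8−1 = 7 choices (anything except W).
The remaining 4 letters are filled from the other 7 symbols without repetition: 7 × 6 × 5 × 4 = 840.
Total: 7 × 840 = 5880.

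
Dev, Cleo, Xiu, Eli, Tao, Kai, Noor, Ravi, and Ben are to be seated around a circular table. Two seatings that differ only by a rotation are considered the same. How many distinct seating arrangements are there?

Around a circle, 9 distinct people have 9!/9 = (8)! = 40320 rotationally distinct seatings.

40320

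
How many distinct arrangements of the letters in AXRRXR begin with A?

10

Fix A in the first position and arrange the remaining 5 letters.
Those 5 letters have R appearing 3 times and X appearing twice, giving (5)!/(3!·2!) = 10.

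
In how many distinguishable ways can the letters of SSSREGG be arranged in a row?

420

The 7 letters of SSSREGG have repeats: G appearing twice and S appearing 3 times.
Dividing 7! = 5040 by 3!·2! = 12 for the repeated letters gives 420.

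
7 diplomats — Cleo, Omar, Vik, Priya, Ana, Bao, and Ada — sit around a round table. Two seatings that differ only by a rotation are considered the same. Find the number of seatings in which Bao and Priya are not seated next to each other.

Without the restriction there are (6)! = 720 seatings.
Seatings with Bao beside Priya: treat them as a block with 2 internal orders, giving 2 × (5)! = 240.
Subtracting, 720 − 240 = 480.

480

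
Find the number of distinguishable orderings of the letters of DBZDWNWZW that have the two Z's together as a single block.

3360

Treat the 2 copies of Z as a single block. The multiset to arrange is then {ZZ, B, D, D, N, W, W, W}, 8 items in all.
That gives (8)!/(3!·2!) = 3360 arrangements.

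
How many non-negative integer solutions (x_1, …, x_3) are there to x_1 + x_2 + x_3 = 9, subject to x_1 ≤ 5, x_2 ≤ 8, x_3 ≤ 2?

By stars and bars, unrestricted non-negative solutions to x_1+…+x_3 = 9 number C(9+2,2) = 55.
Subtract solutions that violate a single cap (substitute x_i' = x_i − (cap_i+1)): x_1 ≥ 6 gives C(5,2) = 10; x_2 ≥ 9 gives C(2,2) = 1; x_3 ≥ 3 gives C(8,2) = 28. Together 39.
Add back pairs where two caps are both exceeded: 0 + 1 + 0 = 1.
By inclusion–exclusion the count is 55 − 39 + 1 = 17.

17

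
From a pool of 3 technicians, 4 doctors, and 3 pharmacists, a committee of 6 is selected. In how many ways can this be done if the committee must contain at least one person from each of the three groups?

Unrestricted: C(10,6) = 210 ways to pick any 6 of the 10.
Subtract selections that omit an entire group: no technicians → C(7,6) = 7; no doctors → C(6,6) = 1; no pharmacists → C(7,6) = 7.
Add back selections omitting two groups (i.e. drawn from a single group): C(3,6) + C(4,6) + C(3,6) = 0.
By inclusion–exclusion: 210 − 15 + 0 = 195.

195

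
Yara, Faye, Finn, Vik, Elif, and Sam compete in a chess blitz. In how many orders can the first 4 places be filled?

360

There are 6 choices for 1st place, 5 for 2nd, and so on down to 3 for position 4.
That gives 6 × 5 × 4 × 3 = 360.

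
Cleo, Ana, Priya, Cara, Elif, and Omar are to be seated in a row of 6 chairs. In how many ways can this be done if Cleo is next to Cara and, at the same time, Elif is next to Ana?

96

Treat {Cleo,Cara} as one block (2 orders) and {Elif,Ana} as another (2 orders).
That leaves 4 units to arrange: 2 × 2 × 4! = 4 × 24 = 96.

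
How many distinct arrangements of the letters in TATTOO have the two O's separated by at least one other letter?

40

Total arrangements of TATTOO: 6!/(3!·2!) = 60.
If the two O's are adjacent, glue them into one block, leaving 5 items to arrange: (5)!/(3!) = 20 ways.
Hence 60 − 20 = 40.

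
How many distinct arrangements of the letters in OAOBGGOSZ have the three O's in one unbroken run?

2520

Treat the 3 copies of O as a single block. The multiset to arrange is then {OOO, A, B, G, G, S, Z}, 7 items in all.
That gives (7)!/(2!) = 2520 arrangements.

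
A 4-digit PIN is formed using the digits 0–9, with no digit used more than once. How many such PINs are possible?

Choose and order 4 of the 10 symbols: the first digit has 10 options, the next 9, then 8, 7.
That product is 10 × 9 × 8 × 7 = 5040.

5040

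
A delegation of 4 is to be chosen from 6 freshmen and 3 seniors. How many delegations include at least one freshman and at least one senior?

111

Unrestricted: C(9,4) = 126 ways to pick any 4 of the 9.
Subtract selections that omit an entire group: no freshmen → C(3,4) = 0; no seniors → C(6,4) = 15.
Both groups omitted at once is impossible, so 126 − 15 = 111.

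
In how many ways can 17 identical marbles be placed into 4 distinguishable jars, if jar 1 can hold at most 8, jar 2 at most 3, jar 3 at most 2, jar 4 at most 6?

10

By stars and bars, unrestricted non-negative solutions to x_1+…+x_4 = 17 number C(17+3,3) = 1140.
Subtract solutions that violate a single cap (substitute x_i' = x_i − (cap_i+1)): x_1 ≥ 9 gives C(11,3) = 165; x_2 ≥ 4 gives C(16,3) = 560; x_3 ≥ 3 gives C(17,3) = 680; x_4 ≥ 7 gives C(13,3) = 286. Together 1691.
Add back pairs where two caps are both exceeded: 35 + 56 + 4 + 286 + 84 + 120 = 585.
Subtract triples: 4 + 0 + 0 + 20 = 24.
By inclusion–exclusion the count is 1140 − 1691 + 585 − 24 = 10.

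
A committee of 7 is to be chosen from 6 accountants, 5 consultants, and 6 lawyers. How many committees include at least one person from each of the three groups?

With no constraint there are C(17,7) = 19448 possible selections.
Selections missing a whole group: no accountants → C(11,7) = 330; no consultants → C(12,7) = 792; no lawyers → C(11,7) = 330.
Add back selections omitting two groups (i.e. drawn from a single group): C(6,7) + C(5,7) + C(6,7) = 0.
By inclusion–exclusion: 19448 − 1452 + 0 = 17996.

17996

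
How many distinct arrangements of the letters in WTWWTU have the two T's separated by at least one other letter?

40

Total arrangements of WTWWTU: 6!/(3!·2!) = 60.
Arrangements with the T's together: treat TT as one letter, giving (5)!/(3!) = 20.
Subtracting, 60 − 20 = 40 arrangements keep the T's apart.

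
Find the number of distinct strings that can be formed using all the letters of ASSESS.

ASSESS has 6 letters with S appearing 4 times.
The number of distinct arrangements is 6!/(4!) = 720/24 = 30.

30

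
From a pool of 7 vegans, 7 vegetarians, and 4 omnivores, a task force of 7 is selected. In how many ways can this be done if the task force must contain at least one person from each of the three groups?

27734

Unrestricted: C(18,7) = 31824 ways to pick any 7 of the 18.
Subtract selections that omit an entire group: no vegans → C(11,7) = 330; no vegetarians → C(11,7) = 330; no omnivores → C(14,7) = 3432.
Add back selections omitting two groups (i.e. drawn from a single group): C(7,7) + C(7,7) + C(4,7) = 2.
By inclusion–exclusion: 31824 − 4092 + 2 = 27734.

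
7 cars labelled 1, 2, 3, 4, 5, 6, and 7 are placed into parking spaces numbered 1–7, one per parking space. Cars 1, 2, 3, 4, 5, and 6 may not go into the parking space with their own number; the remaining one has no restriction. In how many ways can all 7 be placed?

2119

Let Aᵢ (for 1 ≤ i ≤ 6) be the placements that put car i in its forbidden parking space. Any j of these fix j positions, leaving (7−j)! ways to fill the rest, and there are C(6,j) ways to pick which j.
By inclusion–exclusion, the number of valid placements is Σ_{j=0}^{6} (−1)^j C(6,j)·(7−j)!.
Computing: 5040 − 4320 + 1800 − 480 + 90 − 12 + 1 = 2119.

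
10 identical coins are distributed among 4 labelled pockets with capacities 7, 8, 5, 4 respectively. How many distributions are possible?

Without the upper bounds there are C(13,3) = 286 ways to split 10 among 4 pockets.
Subtract solutions that violate a single cap (substitute x_i' = x_i − (cap_i+1)): x_1 ≥ 8 gives C(5,3) = 10; x_2 ≥ 9 gives C(4,3) = 4; x_3 ≥ 6 gives C(7,3) = 35; x_4 ≥ 5 gives C(8,3) = 56. Together 105.
No two caps can be exceeded simultaneously, so the pair terms are all 0.
By inclusion–exclusion the count is 286 − 105 + 0 = 181.

181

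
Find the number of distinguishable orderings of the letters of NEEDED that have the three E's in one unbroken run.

12

Treat the 3 copies of E as a single block. The multiset to arrange is then {EEE, D, D, N}, 4 items in all.
That gives (4)!/(2!) = 12 arrangements.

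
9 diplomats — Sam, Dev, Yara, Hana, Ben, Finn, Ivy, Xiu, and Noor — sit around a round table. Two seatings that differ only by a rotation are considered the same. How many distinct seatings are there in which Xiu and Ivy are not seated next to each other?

30240

Without the restriction there are (8)! = 40320 seatings.
Those with Xiu next to Ivy: fuse the pair into one unit and seat 8 units around a circle — 2·(7)! = 10080.
Subtracting, 40320 − 10080 = 30240.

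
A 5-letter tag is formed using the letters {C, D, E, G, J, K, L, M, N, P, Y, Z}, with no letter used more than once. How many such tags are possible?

This is a permutation of 5 out of 12: P(12,5) = 12!/7!.
12 × 11 × 10 × 9 × 8 = 95040.

95040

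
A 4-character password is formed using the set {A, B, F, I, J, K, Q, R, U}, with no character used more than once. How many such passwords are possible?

3024

This is a permutation of 4 out of 9: P(9,4) = 9!/5!.
9 × 8 × 7 × 6 = 3024.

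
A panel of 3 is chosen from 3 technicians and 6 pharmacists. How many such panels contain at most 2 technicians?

83

Split by how many technicians are chosen (0 through 2).
Sum: C(3,0)·C(6,3) + C(3,1)·C(6,2) + C(3,2)·C(6,1) = 20 + 45 + 18 = 83.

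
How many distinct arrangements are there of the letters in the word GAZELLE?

The 7 letters of GAZELLE have repeats: E appearing twice and L appearing twice.
So there are 7! / (2!·2!) = 1260 distinguishable arrangements.

1260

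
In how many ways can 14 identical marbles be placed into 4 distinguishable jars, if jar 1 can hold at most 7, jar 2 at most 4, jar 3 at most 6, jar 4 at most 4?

99

Without the upper bounds there are C(17,3) = 680 ways to split 14 among 4 jars.
Subtract solutions that violate a single cap (substitute x_i' = x_i − (cap_i+1)): x_1 ≥ 8 gives C(9,3) = 84; x_2 ≥ 5 gives C(12,3) = 220; x_3 ≥ 7 gives C(10,3) = 120; x_4 ≥ 5 gives C(12,3) = 220. Together 644.
Add back pairs where two caps are both exceeded: 4 + 0 + 4 + 10 + 35 + 10 = 63.
By inclusion–exclusion the count is 680 − 644 + 63 = 99.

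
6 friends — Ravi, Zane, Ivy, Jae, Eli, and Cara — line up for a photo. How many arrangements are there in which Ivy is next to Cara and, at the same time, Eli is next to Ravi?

96

Treat {Ivy,Cara} as one block (2 orders) and {Eli,Ravi} as another (2 orders).
That leaves 4 units to arrange: 2 × 2 × 4! = 4 × 24 = 96.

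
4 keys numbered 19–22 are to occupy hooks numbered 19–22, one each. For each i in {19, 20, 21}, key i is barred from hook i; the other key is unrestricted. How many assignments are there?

11

Let Aᵢ (for i ∈ {19, 20, 21}) be the placements that put key i in its forbidden hook. Any j of these fix j positions, leaving (4−j)! ways to fill the rest, and there are C(3,j) ways to pick which j.
By inclusion–exclusion, the number of valid placements is Σ_{j=0}^{3} (−1)^j C(3,j)·(4−j)!.
Computing: 24 − 18 + 6 − 1 = 11.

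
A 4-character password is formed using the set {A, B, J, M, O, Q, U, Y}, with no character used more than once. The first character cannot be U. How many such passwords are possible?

1470

The first character has 8−1 = 7 choices (anything except U).
The remaining 3 characters are filled from the other 7 symbols without repetition: 7 × 6 × 5 = 210.
Total: 7 × 210 = 1470.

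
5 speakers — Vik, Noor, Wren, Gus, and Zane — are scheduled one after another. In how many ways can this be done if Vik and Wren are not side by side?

72

There are 5! = 120 arrangements in all. If Vik and Wren are adjacent, merging them into one block gives 2·(4)! = 48 arrangements.
Complementary counting: 120 − 48 = 72.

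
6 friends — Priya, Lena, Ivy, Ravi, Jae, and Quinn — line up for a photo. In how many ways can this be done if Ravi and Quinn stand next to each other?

Treat {Ravi, Quinn} as a single unit. There are 5 units to order, and the pair itself can be ordered 2 ways.
So the count is 2·(5)! = 240.

240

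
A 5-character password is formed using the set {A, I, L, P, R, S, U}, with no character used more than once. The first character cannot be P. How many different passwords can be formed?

2160

The first character has 7−1 = 6 choices (anything except P).
The remaining 4 characters are filled from the other 6 symbols without repetition: 6 × 5 × 4 × 3 = 360.
Total: 6 × 360 = 2160.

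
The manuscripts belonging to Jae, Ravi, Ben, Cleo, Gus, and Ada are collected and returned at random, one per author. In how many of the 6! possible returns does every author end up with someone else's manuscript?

265

This is the derangement count D_6: permutations of 6 items with no fixed point.
By inclusion–exclusion this is Σ_{j=0}^{6} (−1)^j C(6,j)·(6−j)!.
Computing: 720 − 720 + 360 − 120 + 30 − 6 + 1 = 265.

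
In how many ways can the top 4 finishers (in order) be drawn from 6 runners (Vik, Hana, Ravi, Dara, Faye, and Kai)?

360

There are 6 choices for 1st place, 5 for 2nd, and so on down to 3 for position 4.
That gives 6 × 5 × 4 × 3 = 360.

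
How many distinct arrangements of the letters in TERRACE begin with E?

With the first slot taken by E, it remains to arrange the other 6 letters (TRRACE).
Those 6 letters have R appearing twice, giving (6)!/(2!) = 360.

360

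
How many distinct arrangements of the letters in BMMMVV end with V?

20

Fix V in the last position and arrange the remaining 5 letters.
Those 5 letters have M appearing 3 times, giving (5)!/(3!) = 20.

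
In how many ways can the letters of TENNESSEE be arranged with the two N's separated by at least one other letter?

2940

Total arrangements of TENNESSEE: 9!/(4!·2!·2!) = 3780.
Arrangements with the N's together: treat NN as one letter, giving (8)!/(4!·2!) = 840.
Hence 3780 − 840 = 2940.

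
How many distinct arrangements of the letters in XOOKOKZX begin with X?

420

With the first slot taken by X, it remains to arrange the other 7 letters (OOKOKZX).
Those 7 letters have K appearing twice and O appearing 3 times, giving (7)!/(3!·2!) = 420.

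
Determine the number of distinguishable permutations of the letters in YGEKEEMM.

YGEKEEMM has 8 letters with E appearing 3 times and M appearing twice.
So there are 8! / (3!·2!) = 3360 distinguishable arrangements.

3360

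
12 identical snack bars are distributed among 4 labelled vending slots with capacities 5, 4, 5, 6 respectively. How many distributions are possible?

Ignoring the caps, the number of non-negative solutions to x_1+…+x_4 = 12 is C(15,3) = 455.
Subtract solutions that violate a single cap (substitute x_i' = x_i − (cap_i+1)): x_1 ≥ 6 gives C(9,3) = 84; x_2 ≥ 5 gives C(10,3) = 120; x_3 ≥ 6 gives C(9,3) = 84; x_4 ≥ 7 gives C(8,3) = 56. Together 344.
Add back pairs where two caps are both exceeded: 4 + 1 + 0 + 4 + 1 + 0 = 10.
By inclusion–exclusion the count is 455 − 344 + 10 = 121.

121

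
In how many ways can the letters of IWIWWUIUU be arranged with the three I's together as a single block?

140

Treat the 3 copies of I as a single block. The multiset to arrange is then {III, U, U, U, W, W, W}, 7 items in all.
That gives (7)!/(3!·3!) = 140 arrangements.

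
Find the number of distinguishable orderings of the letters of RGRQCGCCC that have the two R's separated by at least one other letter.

There are 9!/(4!·2!·2!) = 3780 arrangements of RGRQCGCCC in total.
Arrangements with the R's together: treat RR as one letter, giving (8)!/(4!·2!) = 840.
Subtracting, 3780 − 840 = 2940 arrangements keep the R's apart.

2940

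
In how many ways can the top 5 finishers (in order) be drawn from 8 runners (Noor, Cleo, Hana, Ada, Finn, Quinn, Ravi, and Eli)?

6720

There are 8 choices for 1st place, 7 for 2nd, and so on down to 4 for position 5.
That gives 8 × 7 × 6 × 5 × 4 = 6720.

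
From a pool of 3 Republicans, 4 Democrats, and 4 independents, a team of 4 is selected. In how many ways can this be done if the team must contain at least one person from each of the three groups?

Total 4-person selections from all 11: C(11,4) = 330.
Subtract selections that omit an entire group: no Republicans → C(8,4) = 70; no Democrats → C(7,4) = 35; no independents → C(7,4) = 35.
Add back selections omitting two groups (i.e. drawn from a single group): C(3,4) + C(4,4) + C(4,4) = 2.
By inclusion–exclusion: 330 − 140 + 2 = 192.

192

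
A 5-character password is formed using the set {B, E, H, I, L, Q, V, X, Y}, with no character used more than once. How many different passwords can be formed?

This is a permutation of 5 out of 9: P(9,5) = 9!/4!.
9 × 8 × 7 × 6 × 5 = 15120.

15120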